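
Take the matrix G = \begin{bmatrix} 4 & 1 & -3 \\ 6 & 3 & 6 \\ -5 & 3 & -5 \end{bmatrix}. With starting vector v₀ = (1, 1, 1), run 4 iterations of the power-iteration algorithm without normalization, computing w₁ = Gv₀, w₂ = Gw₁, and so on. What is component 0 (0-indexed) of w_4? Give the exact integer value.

w1 = Gv₀ = (2, 15, -7)
w2 = Gw1 = (44, 15, 70)
w3 = Gw2 = (-19, 729, -525)
w4 = Gw3 = (2228, -1077, 4907)
The requested component of w4 is 2228.

2228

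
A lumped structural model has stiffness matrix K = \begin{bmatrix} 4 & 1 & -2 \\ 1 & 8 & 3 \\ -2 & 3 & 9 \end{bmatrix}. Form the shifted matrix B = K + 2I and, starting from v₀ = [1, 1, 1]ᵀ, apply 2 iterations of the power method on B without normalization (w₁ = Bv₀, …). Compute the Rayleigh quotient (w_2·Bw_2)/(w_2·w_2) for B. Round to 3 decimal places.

B = K + 2I has rows (6, 1, -2); (1, 10, 3); (-2, 3, 11)
w1 = Bv₀ = (5, 14, 12)
w2 = Bw1 = (20, 181, 164)
Bw2 = (-27, 2322, 2307)
w2·Bw2 = 798090; w2·w2 = 60057; μ ≈ 798090/60057 = 13.289

13.289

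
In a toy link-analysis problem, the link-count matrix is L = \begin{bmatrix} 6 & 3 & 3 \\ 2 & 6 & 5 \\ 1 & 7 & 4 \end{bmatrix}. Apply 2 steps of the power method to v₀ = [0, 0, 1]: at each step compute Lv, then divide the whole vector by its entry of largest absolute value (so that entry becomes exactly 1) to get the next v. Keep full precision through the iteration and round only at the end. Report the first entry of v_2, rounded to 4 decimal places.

Lv0 = (3.00000, 5.00000, 4.00000); divide by 5.00000 → v1 = (0.60000, 1.00000, 0.80000)
Lv1 = (9.00000, 11.20000, 10.80000); divide by 11.20000 → v2 = (0.80357, 1.00000, 0.96429)
Requested entry of v2: 45/56 = 0.8036

0.8036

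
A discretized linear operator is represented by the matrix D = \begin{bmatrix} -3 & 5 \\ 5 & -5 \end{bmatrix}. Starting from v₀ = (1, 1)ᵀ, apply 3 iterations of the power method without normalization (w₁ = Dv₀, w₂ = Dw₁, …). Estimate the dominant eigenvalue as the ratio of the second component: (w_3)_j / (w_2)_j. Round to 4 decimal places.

w1 = Dv₀ = ((-3)·1 + 5·1; 5·1 + (-5)·1) = (2, 0)
w2 = Dw1 = ((-3)·2 + 5·0; 5·2 + (-5)·0) = (-6, 10)
w3 = Dw2 = (68, -80)
Ratio at component: -80 / 10 = -8.0000

λ ≈ -8.0000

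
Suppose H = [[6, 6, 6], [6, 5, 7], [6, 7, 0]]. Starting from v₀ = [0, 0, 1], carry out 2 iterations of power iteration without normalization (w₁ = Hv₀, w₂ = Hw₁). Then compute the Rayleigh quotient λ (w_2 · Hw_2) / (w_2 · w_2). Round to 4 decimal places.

w1 = Hv₀ = (6·0 + 6·0 + 6·1; 6·0 + 5·0 + 7·1; 6·0 + 7·0 + 0·1) = (6, 7, 0)
w2 = Hw1 = (6·6 + 6·7 + 6·0; 6·6 + 5·7 + 7·0; 6·6 + 7·7 + 0·0) = (78, 71, 85)
Hw2 = (1404, 1418, 965)
w2·Hw2 = 78·1404 + 71·1418 + 85·965 = 292215; w2·w2 = 78·78 + 71·71 + 85·85 = 18350
λ ≈ 292215/18350 = 15.9245

15.9245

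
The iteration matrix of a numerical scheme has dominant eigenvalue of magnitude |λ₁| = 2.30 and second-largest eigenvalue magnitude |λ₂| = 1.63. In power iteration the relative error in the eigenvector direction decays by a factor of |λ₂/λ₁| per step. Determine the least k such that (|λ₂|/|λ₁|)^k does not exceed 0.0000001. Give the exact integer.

47

|λ₂/λ₁| = 1.63/2.30 = 0.70870
Need k ≥ ln(0.0000001) / ln(0.70870) = -16.1181 / -0.3443 ≈ 46.810
Smallest integer k satisfying the bound: 47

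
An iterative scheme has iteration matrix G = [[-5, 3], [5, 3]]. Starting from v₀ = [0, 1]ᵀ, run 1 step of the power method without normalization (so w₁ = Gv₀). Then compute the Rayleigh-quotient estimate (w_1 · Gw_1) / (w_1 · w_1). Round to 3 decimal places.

w1 = Gv₀ = (3, 3)
Gw1 = (-6, 24)
w1·Gw1 = 3·(-6) + 3·24 = 54; w1·w1 = 3·3 + 3·3 = 18
λ ≈ 54/18 = 3.000

3.000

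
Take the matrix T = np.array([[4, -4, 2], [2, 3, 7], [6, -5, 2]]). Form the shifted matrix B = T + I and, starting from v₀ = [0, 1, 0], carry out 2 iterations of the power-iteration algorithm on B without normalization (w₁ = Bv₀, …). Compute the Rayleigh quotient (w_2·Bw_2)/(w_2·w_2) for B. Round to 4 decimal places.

μ ≈ 7.3274

B = T + I has rows (5, -4, 2); (2, 4, 7); (6, -5, 3)
w1 = Bv₀ = (5·0 + (-4)·1 + 2·0; 2·0 + 4·1 + 7·0; 6·0 + (-5)·1 + 3·0) = (-4, 4, -5)
w2 = Bw1 = (5·(-4) + (-4)·4 + 2·(-5); 2·(-4) + 4·4 + 7·(-5); 6·(-4) + (-5)·4 + 3·(-5)) = (-46, -27, -59)
Bw2 = (-240, -613, -318)
w2·Bw2 = 46353; w2·w2 = 6326; μ ≈ 46353/6326 = 7.3274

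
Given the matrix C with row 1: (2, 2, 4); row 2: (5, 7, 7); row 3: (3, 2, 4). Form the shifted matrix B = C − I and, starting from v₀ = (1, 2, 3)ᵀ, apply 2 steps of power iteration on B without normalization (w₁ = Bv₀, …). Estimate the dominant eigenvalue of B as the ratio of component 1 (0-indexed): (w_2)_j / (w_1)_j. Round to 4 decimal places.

B = C − I has rows (1, 2, 4); (5, 6, 7); (3, 2, 3)
w1 = Bv₀ = (17, 38, 16)
w2 = Bw1 = (157, 425, 175)
Ratio: 425/38 = 11.1842

μ ≈ 11.1842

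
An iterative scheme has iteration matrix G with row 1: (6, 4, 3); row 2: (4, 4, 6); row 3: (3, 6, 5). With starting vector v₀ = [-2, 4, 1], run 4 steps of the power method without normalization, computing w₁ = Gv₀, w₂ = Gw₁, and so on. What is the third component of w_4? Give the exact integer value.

39571

w1 = Gv₀ = (6·(-2) + 4·4 + 3·1; 4·(-2) + 4·4 + 6·1; 3·(-2) + 6·4 + 5·1) = (7, 14, 23)
w2 = Gw1 = (6·7 + 4·14 + 3·23; 4·7 + 4·14 + 6·23; 3·7 + 6·14 + 5·23) = (167, 222, 220)
w3 = Gw2 = (2550, 2876, 2933)
w4 = Gw3 = (35603, 39302, 39571)
The requested component of w4 is 39571.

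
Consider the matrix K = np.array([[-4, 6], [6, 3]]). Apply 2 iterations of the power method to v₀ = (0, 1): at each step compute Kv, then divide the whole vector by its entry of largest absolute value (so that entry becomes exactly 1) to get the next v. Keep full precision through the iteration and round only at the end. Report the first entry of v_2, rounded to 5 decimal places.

Kv0 = (6.000000, 3.000000); divide by 6.000000 → v1 = (1.000000, 0.500000)
Kv1 = (-1.000000, 7.500000); divide by 7.500000 → v2 = (-0.133333, 1.000000)
Requested entry of v2: -6/45 = -0.13333

-0.13333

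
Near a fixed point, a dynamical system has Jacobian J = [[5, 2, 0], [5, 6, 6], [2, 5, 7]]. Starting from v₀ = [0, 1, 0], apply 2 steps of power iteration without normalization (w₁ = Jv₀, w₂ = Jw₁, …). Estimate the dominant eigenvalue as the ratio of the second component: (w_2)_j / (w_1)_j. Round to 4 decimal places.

w1 = Jv₀ = (2, 6, 5)
w2 = Jw1 = (22, 76, 69)
Ratio at component: 76 / 6 = 12.6667

12.6667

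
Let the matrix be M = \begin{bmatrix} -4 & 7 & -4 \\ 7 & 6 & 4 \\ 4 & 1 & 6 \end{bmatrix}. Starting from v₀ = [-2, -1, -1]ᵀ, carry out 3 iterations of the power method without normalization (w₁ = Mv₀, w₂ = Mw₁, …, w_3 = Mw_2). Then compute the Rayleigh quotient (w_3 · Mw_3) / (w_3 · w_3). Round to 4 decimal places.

9.3224

w1 = Mv₀ = ((-4)·(-2) + 7·(-1) + (-4)·(-1); 7·(-2) + 6·(-1) + 4·(-1); 4·(-2) + 1·(-1) + 6·(-1)) = (5, -24, -15)
w2 = Mw1 = ((-4)·5 + 7·(-24) + (-4)·(-15); 7·5 + 6·(-24) + 4·(-15); 4·5 + 1·(-24) + 6·(-15)) = (-128, -169, -94)
w3 = Mw2 = (-295, -2286, -1245)
Mw3 = (-9842, -20761, -10936)
w3·Mw3 = (-295)·(-9842) + (-2286)·(-20761) + (-1245)·(-10936) = 63978356; w3·w3 = (-295)·(-295) + (-2286)·(-2286) + (-1245)·(-1245) = 6862846
λ ≈ 63978356/6862846 = 9.3224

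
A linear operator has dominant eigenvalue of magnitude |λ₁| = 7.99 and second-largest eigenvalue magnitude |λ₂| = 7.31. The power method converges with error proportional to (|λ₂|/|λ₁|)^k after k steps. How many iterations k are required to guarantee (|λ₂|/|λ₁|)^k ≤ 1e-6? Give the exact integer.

|λ₂/λ₁| = 7.31/7.99 = 0.91489
Need k ≥ ln(1e-6) / ln(0.91489) = -13.8155 / -0.0889 ≈ 155.322
Smallest integer k satisfying the bound: 156

156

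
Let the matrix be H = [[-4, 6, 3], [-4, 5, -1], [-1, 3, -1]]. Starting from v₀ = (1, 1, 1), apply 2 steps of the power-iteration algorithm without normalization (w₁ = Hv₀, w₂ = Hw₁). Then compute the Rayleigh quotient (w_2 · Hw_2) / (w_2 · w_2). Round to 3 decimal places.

2.850

w1 = Hv₀ = ((-4)·1 + 6·1 + 3·1; (-4)·1 + 5·1 + (-1)·1; (-1)·1 + 3·1 + (-1)·1) = (5, 0, 1)
w2 = Hw1 = ((-4)·5 + 6·0 + 3·1; (-4)·5 + 5·0 + (-1)·1; (-1)·5 + 3·0 + (-1)·1) = (-17, -21, -6)
Hw2 = (-76, -31, -40)
w2·Hw2 = (-17)·(-76) + (-21)·(-31) + (-6)·(-40) = 2183; w2·w2 = (-17)·(-17) + (-21)·(-21) + (-6)·(-6) = 766
λ ≈ 2183/766 = 2.850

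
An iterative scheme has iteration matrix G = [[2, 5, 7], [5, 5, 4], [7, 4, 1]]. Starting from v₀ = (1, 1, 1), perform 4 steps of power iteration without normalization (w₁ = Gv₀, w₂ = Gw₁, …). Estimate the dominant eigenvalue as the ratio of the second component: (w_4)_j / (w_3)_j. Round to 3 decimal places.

w1 = Gv₀ = (14, 14, 12)
w2 = Gw1 = (182, 188, 166)
w3 = Gw2 = (2466, 2514, 2192)
w4 = Gw3 = (32846, 33668, 29510)
Ratio at component: 33668 / 2514 = 13.392

13.392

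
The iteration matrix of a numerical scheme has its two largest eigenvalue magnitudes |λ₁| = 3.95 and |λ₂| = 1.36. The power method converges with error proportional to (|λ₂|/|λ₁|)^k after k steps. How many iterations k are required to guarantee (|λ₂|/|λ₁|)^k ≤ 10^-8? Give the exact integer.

18

|λ₂/λ₁| = 1.36/3.95 = 0.34430
Need k ≥ ln(10^-8) / ln(0.34430) = -18.4207 / -1.0662 ≈ 17.276
Smallest integer k satisfying the bound: 18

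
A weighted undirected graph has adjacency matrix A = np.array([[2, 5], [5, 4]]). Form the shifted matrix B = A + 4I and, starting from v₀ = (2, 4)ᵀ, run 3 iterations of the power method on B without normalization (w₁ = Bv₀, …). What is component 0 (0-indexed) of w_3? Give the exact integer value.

B = A + 4I has rows (6, 5); (5, 8)
w1 = Bv₀ = (6·2 + 5·4; 5·2 + 8·4) = (32, 42)
w2 = Bw1 = (6·32 + 5·42; 5·32 + 8·42) = (402, 496)
w3 = Bw2 = (4892, 5978)
Requested component of w3: 4892

4892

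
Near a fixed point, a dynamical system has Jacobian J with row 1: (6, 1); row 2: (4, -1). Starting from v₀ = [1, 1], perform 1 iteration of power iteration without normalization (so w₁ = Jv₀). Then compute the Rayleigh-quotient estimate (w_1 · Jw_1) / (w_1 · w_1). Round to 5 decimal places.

6.72414

w1 = Jv₀ = (7, 3)
Jw1 = (45, 25)
w1·Jw1 = 7·45 + 3·25 = 390; w1·w1 = 7·7 + 3·3 = 58
λ ≈ 390/58 = 6.72414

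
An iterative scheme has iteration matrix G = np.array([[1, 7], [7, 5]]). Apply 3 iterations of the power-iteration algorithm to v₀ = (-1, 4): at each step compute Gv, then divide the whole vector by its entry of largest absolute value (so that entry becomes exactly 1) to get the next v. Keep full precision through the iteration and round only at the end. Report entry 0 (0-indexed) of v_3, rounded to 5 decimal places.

0.90458

Gv0 = (27.000000, 13.000000); divide by 27.000000 → v1 = (1.000000, 0.481481)
Gv1 = (4.370370, 9.407407); divide by 9.407407 → v2 = (0.464567, 1.000000)
Gv2 = (7.464567, 8.251969); divide by 8.251969 → v3 = (0.904580, 1.000000)
Requested entry of v3: 1896/2096 = 0.90458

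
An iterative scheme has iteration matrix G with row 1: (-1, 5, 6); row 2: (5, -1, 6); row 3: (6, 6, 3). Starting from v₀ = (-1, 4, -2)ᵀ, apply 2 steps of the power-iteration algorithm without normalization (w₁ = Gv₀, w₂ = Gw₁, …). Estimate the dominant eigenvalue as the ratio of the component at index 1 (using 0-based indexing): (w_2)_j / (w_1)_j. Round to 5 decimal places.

λ ≈ -6.57143

w1 = Gv₀ = (9, -21, 12)
w2 = Gw1 = (-42, 138, -36)
Ratio at component: 138 / -21 = -6.57143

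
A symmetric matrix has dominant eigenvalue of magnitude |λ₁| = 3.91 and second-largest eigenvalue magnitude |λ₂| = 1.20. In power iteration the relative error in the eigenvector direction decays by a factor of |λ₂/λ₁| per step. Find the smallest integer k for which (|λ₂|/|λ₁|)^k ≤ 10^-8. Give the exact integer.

16

|λ₂/λ₁| = 1.20/3.91 = 0.30691
Need k ≥ ln(10^-8) / ln(0.30691) = -18.4207 / -1.1812 ≈ 15.595
Smallest integer k satisfying the bound: 16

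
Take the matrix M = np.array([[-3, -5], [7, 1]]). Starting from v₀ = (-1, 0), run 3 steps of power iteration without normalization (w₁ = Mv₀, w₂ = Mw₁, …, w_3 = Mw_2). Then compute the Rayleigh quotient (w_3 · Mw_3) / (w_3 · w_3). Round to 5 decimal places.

w1 = Mv₀ = (3, -7)
w2 = Mw1 = (26, 14)
w3 = Mw2 = (-148, 196)
Mw3 = (-536, -840)
w3·Mw3 = (-148)·(-536) + 196·(-840) = -85312; w3·w3 = (-148)·(-148) + 196·196 = 60320
λ ≈ -85312/60320 = -1.41432

λ ≈ -1.41432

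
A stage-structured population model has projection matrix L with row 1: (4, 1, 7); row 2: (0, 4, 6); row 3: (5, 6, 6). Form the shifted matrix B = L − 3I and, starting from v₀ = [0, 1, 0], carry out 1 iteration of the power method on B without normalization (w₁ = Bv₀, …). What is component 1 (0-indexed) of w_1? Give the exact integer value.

B = L − 3I has rows (1, 1, 7); (0, 1, 6); (5, 6, 3)
w1 = Bv₀ = (1, 1, 6)
Requested component of w1: 1

1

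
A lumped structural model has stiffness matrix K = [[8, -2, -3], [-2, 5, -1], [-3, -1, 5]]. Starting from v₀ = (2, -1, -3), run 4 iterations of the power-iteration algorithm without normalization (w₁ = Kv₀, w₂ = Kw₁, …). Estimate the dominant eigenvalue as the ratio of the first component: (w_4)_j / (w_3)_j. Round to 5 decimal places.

w1 = Kv₀ = (8·2 + (-2)·(-1) + (-3)·(-3); (-2)·2 + 5·(-1) + (-1)·(-3); (-3)·2 + (-1)·(-1) + 5·(-3)) = (27, -6, -20)
w2 = Kw1 = (8·27 + (-2)·(-6) + (-3)·(-20); (-2)·27 + 5·(-6) + (-1)·(-20); (-3)·27 + (-1)·(-6) + 5·(-20)) = (288, -64, -175)
w3 = Kw2 = (2957, -721, -1675)
w4 = Kw3 = (30123, -7844, -16525)
Ratio at component: 30123 / 2957 = 10.18701

10.18701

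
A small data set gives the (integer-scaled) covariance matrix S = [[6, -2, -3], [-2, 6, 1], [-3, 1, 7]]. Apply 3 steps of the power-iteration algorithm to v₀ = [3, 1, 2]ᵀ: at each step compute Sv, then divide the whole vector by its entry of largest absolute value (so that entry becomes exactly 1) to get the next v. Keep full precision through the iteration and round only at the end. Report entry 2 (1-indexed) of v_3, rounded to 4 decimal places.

-0.3895

Sv0 = (10.00000, 2.00000, 6.00000); divide by 10.00000 → v1 = (1.00000, 0.20000, 0.60000)
Sv1 = (3.80000, -0.20000, 1.40000); divide by 3.80000 → v2 = (1.00000, -0.05263, 0.36842)
Sv2 = (5.00000, -1.94737, -0.47368); divide by 5.00000 → v3 = (1.00000, -0.38947, -0.09474)
Requested entry of v3: -74/190 = -0.3895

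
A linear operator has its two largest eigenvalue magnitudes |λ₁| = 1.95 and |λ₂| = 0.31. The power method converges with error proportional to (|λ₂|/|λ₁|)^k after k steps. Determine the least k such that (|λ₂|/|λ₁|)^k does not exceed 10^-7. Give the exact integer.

9

|λ₂/λ₁| = 0.31/1.95 = 0.15897
Need k ≥ ln(10^-7) / ln(0.15897) = -16.1181 / -1.8390 ≈ 8.765
Smallest integer k satisfying the bound: 9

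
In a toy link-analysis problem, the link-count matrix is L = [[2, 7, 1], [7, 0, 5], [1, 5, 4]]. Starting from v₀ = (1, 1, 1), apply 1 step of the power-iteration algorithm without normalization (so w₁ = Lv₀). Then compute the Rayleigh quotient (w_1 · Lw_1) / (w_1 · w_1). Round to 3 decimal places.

w1 = Lv₀ = (2·1 + 7·1 + 1·1; 7·1 + 0·1 + 5·1; 1·1 + 5·1 + 4·1) = (10, 12, 10)
Lw1 = (114, 120, 110)
w1·Lw1 = 10·114 + 12·120 + 10·110 = 3680; w1·w1 = 10·10 + 12·12 + 10·10 = 344
λ ≈ 3680/344 = 10.698

10.698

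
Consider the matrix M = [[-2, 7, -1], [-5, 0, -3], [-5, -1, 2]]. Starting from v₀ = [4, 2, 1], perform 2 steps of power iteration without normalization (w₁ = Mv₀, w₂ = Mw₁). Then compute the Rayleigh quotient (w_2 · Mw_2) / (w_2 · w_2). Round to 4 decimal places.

-3.2887

w1 = Mv₀ = ((-2)·4 + 7·2 + (-1)·1; (-5)·4 + 0·2 + (-3)·1; (-5)·4 + (-1)·2 + 2·1) = (5, -23, -20)
w2 = Mw1 = ((-2)·5 + 7·(-23) + (-1)·(-20); (-5)·5 + 0·(-23) + (-3)·(-20); (-5)·5 + (-1)·(-23) + 2·(-20)) = (-151, 35, -42)
Mw2 = (589, 881, 636)
w2·Mw2 = (-151)·589 + 35·881 + (-42)·636 = -84816; w2·w2 = (-151)·(-151) + 35·35 + (-42)·(-42) = 25790
λ ≈ -84816/25790 = -3.2887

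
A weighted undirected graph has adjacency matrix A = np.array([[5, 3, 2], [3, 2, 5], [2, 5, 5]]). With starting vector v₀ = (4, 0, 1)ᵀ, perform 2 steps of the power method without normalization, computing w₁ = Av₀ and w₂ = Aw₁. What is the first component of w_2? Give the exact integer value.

w1 = Av₀ = (5·4 + 3·0 + 2·1; 3·4 + 2·0 + 5·1; 2·4 + 5·0 + 5·1) = (22, 17, 13)
w2 = Aw1 = (5·22 + 3·17 + 2·13; 3·22 + 2·17 + 5·13; 2·22 + 5·17 + 5·13) = (187, 165, 194)
The requested component of w2 is 187.

187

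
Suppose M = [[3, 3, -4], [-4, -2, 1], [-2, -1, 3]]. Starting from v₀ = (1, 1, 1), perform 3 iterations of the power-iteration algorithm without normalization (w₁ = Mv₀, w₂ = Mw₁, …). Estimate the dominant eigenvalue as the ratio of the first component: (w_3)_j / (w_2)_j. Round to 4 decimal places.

λ ≈ 2.7778

w1 = Mv₀ = (2, -5, 0)
w2 = Mw1 = (-9, 2, 1)
w3 = Mw2 = (-25, 33, 19)
Ratio at component: -25 / -9 = 2.7778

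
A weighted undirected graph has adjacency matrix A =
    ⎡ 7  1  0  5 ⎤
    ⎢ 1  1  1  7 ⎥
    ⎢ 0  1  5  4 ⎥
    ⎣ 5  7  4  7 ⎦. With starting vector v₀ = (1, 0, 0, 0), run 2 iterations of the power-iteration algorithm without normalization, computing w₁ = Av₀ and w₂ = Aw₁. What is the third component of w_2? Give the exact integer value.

w1 = Av₀ = (7·1 + 1·0 + 0·0 + 5·0; 1·1 + 1·0 + 1·0 + 7·0; 0·1 + 1·0 + 5·0 + 4·0; 5·1 + 7·0 + 4·0 + 7·0) = (7, 1, 0, 5)
w2 = Aw1 = (7·7 + 1·1 + 0·0 + 5·5; 1·7 + 1·1 + 1·0 + 7·5; 0·7 + 1·1 + 5·0 + 4·5; 5·7 + 7·1 + 4·0 + 7·5) = (75, 43, 21, 77)
The requested component of w2 is 21.

21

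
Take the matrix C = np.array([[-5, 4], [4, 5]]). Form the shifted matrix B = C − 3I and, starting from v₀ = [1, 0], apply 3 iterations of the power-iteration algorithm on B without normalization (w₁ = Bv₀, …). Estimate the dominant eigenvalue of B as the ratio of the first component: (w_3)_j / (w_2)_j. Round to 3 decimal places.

B = C − 3I has rows (-8, 4); (4, 2)
w1 = Bv₀ = ((-8)·1 + 4·0; 4·1 + 2·0) = (-8, 4)
w2 = Bw1 = ((-8)·(-8) + 4·4; 4·(-8) + 2·4) = (80, -24)
w3 = Bw2 = (-736, 272)
Ratio: -736/80 = -9.200

μ ≈ -9.200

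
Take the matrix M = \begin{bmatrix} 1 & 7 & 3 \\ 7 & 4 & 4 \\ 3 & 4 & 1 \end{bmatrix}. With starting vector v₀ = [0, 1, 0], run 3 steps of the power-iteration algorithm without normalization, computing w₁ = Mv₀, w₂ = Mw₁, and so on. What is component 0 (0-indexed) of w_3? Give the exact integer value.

737

w1 = Mv₀ = (1·0 + 7·1 + 3·0; 7·0 + 4·1 + 4·0; 3·0 + 4·1 + 1·0) = (7, 4, 4)
w2 = Mw1 = (1·7 + 7·4 + 3·4; 7·7 + 4·4 + 4·4; 3·7 + 4·4 + 1·4) = (47, 81, 41)
w3 = Mw2 = (737, 817, 506)
The requested component of w3 is 737.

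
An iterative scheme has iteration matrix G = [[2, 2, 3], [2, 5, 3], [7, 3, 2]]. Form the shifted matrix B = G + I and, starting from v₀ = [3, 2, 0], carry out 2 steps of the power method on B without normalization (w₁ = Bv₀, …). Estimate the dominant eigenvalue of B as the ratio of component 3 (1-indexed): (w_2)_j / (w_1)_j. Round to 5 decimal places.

μ ≈ 8.37037

B = G + I has rows (3, 2, 3); (2, 6, 3); (7, 3, 3)
w1 = Bv₀ = (13, 18, 27)
w2 = Bw1 = (156, 215, 226)
Ratio: 226/27 = 8.37037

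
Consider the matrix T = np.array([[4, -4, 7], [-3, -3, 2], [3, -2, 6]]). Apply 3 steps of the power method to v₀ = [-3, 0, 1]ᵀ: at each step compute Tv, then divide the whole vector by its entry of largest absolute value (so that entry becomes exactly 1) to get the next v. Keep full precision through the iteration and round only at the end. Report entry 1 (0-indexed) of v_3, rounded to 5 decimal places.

Tv0 = (-5.000000, 11.000000, -3.000000); divide by 11.000000 → v1 = (-0.454545, 1.000000, -0.272727)
Tv1 = (-7.727273, -2.181818, -5.000000); divide by -7.727273 → v2 = (1.000000, 0.282353, 0.647059)
Tv2 = (7.400000, -2.552941, 6.317647); divide by 7.400000 → v3 = (1.000000, -0.344992, 0.853736)
Requested entry of v3: 217/-629 = -0.34499

-0.34499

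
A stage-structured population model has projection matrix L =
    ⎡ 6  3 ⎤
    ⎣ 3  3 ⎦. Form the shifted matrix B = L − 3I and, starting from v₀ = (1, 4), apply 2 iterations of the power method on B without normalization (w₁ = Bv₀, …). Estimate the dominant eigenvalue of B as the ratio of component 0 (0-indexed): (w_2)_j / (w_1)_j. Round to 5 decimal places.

B = L − 3I has rows (3, 3); (3, 0)
w1 = Bv₀ = (15, 3)
w2 = Bw1 = (54, 45)
Ratio: 54/15 = 3.60000

3.60000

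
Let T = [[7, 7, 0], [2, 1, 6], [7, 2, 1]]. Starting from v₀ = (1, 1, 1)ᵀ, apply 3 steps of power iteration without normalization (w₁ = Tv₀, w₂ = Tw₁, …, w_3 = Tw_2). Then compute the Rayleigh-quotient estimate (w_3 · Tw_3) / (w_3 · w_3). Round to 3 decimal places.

w1 = Tv₀ = (7·1 + 7·1 + 0·1; 2·1 + 1·1 + 6·1; 7·1 + 2·1 + 1·1) = (14, 9, 10)
w2 = Tw1 = (7·14 + 7·9 + 0·10; 2·14 + 1·9 + 6·10; 7·14 + 2·9 + 1·10) = (161, 97, 126)
w3 = Tw2 = (1806, 1175, 1447)
Tw3 = (20867, 13469, 16439)
w3·Tw3 = 1806·20867 + 1175·13469 + 1447·16439 = 77299110; w3·w3 = 1806·1806 + 1175·1175 + 1447·1447 = 6736070
λ ≈ 77299110/6736070 = 11.475

11.475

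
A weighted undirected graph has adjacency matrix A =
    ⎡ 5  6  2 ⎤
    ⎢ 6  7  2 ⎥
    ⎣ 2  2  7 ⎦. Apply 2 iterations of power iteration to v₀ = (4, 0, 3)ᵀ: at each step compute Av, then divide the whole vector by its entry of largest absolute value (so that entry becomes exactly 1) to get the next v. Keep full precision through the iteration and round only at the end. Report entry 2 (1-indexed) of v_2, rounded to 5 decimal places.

Av0 = (26.000000, 30.000000, 29.000000); divide by 30.000000 → v1 = (0.866667, 1.000000, 0.966667)
Av1 = (12.266667, 14.133333, 10.500000); divide by 14.133333 → v2 = (0.867925, 1.000000, 0.742925)
Requested entry of v2: 424/424 = 1.00000

1.00000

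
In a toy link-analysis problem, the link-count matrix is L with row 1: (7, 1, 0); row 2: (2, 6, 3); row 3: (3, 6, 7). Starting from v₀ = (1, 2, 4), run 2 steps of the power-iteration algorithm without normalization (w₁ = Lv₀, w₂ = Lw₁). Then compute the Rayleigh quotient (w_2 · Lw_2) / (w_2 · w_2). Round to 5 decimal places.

w1 = Lv₀ = (7·1 + 1·2 + 0·4; 2·1 + 6·2 + 3·4; 3·1 + 6·2 + 7·4) = (9, 26, 43)
w2 = Lw1 = (7·9 + 1·26 + 0·43; 2·9 + 6·26 + 3·43; 3·9 + 6·26 + 7·43) = (89, 303, 484)
Lw2 = (926, 3448, 5473)
w2·Lw2 = 89·926 + 303·3448 + 484·5473 = 3776090; w2·w2 = 89·89 + 303·303 + 484·484 = 333986
λ ≈ 3776090/333986 = 11.30613

λ ≈ 11.30613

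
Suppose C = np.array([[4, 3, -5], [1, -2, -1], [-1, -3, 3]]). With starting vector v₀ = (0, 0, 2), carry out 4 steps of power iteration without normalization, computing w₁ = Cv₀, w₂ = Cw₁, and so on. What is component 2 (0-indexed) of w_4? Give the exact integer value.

1410

w1 = Cv₀ = (4·0 + 3·0 + (-5)·2; 1·0 + (-2)·0 + (-1)·2; (-1)·0 + (-3)·0 + 3·2) = (-10, -2, 6)
w2 = Cw1 = (4·(-10) + 3·(-2) + (-5)·6; 1·(-10) + (-2)·(-2) + (-1)·6; (-1)·(-10) + (-3)·(-2) + 3·6) = (-76, -12, 34)
w3 = Cw2 = (-510, -86, 214)
w4 = Cw3 = (-3368, -552, 1410)
The requested component of w4 is 1410.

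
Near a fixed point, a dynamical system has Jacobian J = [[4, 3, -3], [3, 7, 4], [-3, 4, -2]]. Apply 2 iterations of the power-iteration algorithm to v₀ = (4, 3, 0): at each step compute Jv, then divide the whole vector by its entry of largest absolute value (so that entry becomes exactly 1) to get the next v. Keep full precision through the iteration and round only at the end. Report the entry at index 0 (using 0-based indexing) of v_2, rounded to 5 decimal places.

Jv0 = (25.000000, 33.000000, 0.000000); divide by 33.000000 → v1 = (0.757576, 1.000000, 0.000000)
Jv1 = (6.030303, 9.272727, 1.727273); divide by 9.272727 → v2 = (0.650327, 1.000000, 0.186275)
Requested entry of v2: 199/306 = 0.65033

0.65033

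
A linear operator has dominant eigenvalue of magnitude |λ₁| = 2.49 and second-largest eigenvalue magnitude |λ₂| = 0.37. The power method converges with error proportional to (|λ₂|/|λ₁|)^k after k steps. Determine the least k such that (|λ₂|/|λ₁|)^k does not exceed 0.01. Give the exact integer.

|λ₂/λ₁| = 0.37/2.49 = 0.14859
Need k ≥ ln(0.01) / ln(0.14859) = -4.6052 / -1.9065 ≈ 2.415
Smallest integer k satisfying the bound: 3

3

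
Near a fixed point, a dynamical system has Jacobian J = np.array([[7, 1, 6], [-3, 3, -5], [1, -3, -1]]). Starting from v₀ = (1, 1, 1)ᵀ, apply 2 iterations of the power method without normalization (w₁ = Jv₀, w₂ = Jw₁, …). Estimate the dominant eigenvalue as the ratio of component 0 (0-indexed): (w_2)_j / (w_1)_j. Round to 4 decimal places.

5.3571

w1 = Jv₀ = (7·1 + 1·1 + 6·1; (-3)·1 + 3·1 + (-5)·1; 1·1 + (-3)·1 + (-1)·1) = (14, -5, -3)
w2 = Jw1 = (7·14 + 1·(-5) + 6·(-3); (-3)·14 + 3·(-5) + (-5)·(-3); 1·14 + (-3)·(-5) + (-1)·(-3)) = (75, -42, 32)
Ratio at component: 75 / 14 = 5.3571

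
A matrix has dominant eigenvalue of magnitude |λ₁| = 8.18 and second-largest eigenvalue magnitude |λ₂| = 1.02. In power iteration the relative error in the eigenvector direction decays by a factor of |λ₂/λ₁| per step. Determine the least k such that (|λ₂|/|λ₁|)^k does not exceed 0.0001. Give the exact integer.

|λ₂/λ₁| = 1.02/8.18 = 0.12469
Need k ≥ ln(0.0001) / ln(0.12469) = -9.2103 / -2.0819 ≈ 4.424
Smallest integer k satisfying the bound: 5

5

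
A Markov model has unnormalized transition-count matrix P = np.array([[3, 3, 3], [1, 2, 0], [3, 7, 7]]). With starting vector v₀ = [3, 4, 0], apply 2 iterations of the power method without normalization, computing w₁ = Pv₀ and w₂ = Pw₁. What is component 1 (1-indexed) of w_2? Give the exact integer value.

w1 = Pv₀ = (3·3 + 3·4 + 3·0; 1·3 + 2·4 + 0·0; 3·3 + 7·4 + 7·0) = (21, 11, 37)
w2 = Pw1 = (3·21 + 3·11 + 3·37; 1·21 + 2·11 + 0·37; 3·21 + 7·11 + 7·37) = (207, 43, 399)
The requested component of w2 is 207.

207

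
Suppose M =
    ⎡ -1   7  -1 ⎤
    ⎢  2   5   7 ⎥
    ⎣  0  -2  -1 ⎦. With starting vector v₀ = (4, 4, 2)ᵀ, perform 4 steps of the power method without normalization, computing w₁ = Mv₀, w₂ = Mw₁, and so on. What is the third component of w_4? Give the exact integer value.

-1638

w1 = Mv₀ = (22, 42, -10)
w2 = Mw1 = (282, 184, -74)
w3 = Mw2 = (1080, 966, -294)
w4 = Mw3 = (5976, 4932, -1638)
The requested component of w4 is -1638.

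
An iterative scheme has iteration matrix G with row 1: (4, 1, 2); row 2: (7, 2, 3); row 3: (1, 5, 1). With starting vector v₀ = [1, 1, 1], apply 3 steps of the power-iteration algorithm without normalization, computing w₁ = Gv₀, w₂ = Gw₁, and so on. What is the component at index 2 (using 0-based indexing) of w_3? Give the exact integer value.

598

w1 = Gv₀ = (7, 12, 7)
w2 = Gw1 = (54, 94, 74)
w3 = Gw2 = (458, 788, 598)
The requested component of w3 is 598.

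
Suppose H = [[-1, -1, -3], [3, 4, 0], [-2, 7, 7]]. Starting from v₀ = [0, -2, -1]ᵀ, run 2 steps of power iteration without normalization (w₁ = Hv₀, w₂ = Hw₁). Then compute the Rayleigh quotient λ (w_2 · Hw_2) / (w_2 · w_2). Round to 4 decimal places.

w1 = Hv₀ = ((-1)·0 + (-1)·(-2) + (-3)·(-1); 3·0 + 4·(-2) + 0·(-1); (-2)·0 + 7·(-2) + 7·(-1)) = (5, -8, -21)
w2 = Hw1 = ((-1)·5 + (-1)·(-8) + (-3)·(-21); 3·5 + 4·(-8) + 0·(-21); (-2)·5 + 7·(-8) + 7·(-21)) = (66, -17, -213)
Hw2 = (590, 130, -1742)
w2·Hw2 = 66·590 + (-17)·130 + (-213)·(-1742) = 407776; w2·w2 = 66·66 + (-17)·(-17) + (-213)·(-213) = 50014
λ ≈ 407776/50014 = 8.1532

λ ≈ 8.1532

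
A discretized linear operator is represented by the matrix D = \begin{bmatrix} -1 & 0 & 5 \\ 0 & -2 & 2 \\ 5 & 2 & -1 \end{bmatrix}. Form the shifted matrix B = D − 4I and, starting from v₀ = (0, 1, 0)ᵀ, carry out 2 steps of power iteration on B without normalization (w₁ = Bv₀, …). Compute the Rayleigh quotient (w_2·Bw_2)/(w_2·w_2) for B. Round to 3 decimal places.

B = D − 4I has rows (-5, 0, 5); (0, -6, 2); (5, 2, -5)
w1 = Bv₀ = ((-5)·0 + 0·1 + 5·0; 0·0 + (-6)·1 + 2·0; 5·0 + 2·1 + (-5)·0) = (0, -6, 2)
w2 = Bw1 = ((-5)·0 + 0·(-6) + 5·2; 0·0 + (-6)·(-6) + 2·2; 5·0 + 2·(-6) + (-5)·2) = (10, 40, -22)
Bw2 = (-160, -284, 240)
w2·Bw2 = -18240; w2·w2 = 2184; μ ≈ -18240/2184 = -8.352

-8.352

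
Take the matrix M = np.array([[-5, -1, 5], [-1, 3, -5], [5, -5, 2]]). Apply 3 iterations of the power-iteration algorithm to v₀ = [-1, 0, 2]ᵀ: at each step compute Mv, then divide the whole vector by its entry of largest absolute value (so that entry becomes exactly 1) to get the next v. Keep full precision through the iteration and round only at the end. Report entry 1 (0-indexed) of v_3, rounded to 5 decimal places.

Mv0 = (15.000000, -9.000000, -1.000000); divide by 15.000000 → v1 = (1.000000, -0.600000, -0.066667)
Mv1 = (-4.733333, -2.466667, 7.866667); divide by 7.866667 → v2 = (-0.601695, -0.313559, 1.000000)
Mv2 = (8.322034, -5.338983, 0.559322); divide by 8.322034 → v3 = (1.000000, -0.641548, 0.067210)
Requested entry of v3: -630/982 = -0.64155

-0.64155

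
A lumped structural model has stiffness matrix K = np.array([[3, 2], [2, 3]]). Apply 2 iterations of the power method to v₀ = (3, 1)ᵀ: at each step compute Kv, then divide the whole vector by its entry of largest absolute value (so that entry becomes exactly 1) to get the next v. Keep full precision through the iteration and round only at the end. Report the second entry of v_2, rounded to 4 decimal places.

0.9608

Kv0 = (11.00000, 9.00000); divide by 11.00000 → v1 = (1.00000, 0.81818)
Kv1 = (4.63636, 4.45455); divide by 4.63636 → v2 = (1.00000, 0.96078)
Requested entry of v2: 49/51 = 0.9608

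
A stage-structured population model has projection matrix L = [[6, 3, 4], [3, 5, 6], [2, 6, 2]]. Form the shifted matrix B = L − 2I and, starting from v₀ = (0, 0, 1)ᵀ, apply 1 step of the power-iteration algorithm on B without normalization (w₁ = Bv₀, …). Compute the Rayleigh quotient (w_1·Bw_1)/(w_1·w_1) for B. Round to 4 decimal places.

μ ≈ 6.0769

B = L − 2I has rows (4, 3, 4); (3, 3, 6); (2, 6, 0)
w1 = Bv₀ = (4, 6, 0)
Bw1 = (34, 30, 44)
w1·Bw1 = 316; w1·w1 = 52; μ ≈ 316/52 = 6.0769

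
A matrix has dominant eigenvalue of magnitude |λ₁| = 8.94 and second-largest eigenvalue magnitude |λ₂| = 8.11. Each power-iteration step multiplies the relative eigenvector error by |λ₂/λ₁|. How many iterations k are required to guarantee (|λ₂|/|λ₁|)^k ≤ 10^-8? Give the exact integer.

|λ₂/λ₁| = 8.11/8.94 = 0.90716
Need k ≥ ln(10^-8) / ln(0.90716) = -18.4207 / -0.0974 ≈ 189.051
Smallest integer k satisfying the bound: 190

190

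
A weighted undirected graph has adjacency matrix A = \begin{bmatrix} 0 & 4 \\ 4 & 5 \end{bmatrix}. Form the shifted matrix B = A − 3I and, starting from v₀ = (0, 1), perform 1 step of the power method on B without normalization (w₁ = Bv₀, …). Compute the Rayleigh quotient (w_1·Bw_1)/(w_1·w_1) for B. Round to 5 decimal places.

μ ≈ 1.20000

B = A − 3I has rows (-3, 4); (4, 2)
w1 = Bv₀ = ((-3)·0 + 4·1; 4·0 + 2·1) = (4, 2)
Bw1 = (-4, 20)
w1·Bw1 = 24; w1·w1 = 20; μ ≈ 24/20 = 1.20000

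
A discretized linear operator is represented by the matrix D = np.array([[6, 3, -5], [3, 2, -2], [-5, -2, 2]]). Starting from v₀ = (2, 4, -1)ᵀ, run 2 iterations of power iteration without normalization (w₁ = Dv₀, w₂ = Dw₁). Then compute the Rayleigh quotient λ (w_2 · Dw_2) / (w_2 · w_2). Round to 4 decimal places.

w1 = Dv₀ = (6·2 + 3·4 + (-5)·(-1); 3·2 + 2·4 + (-2)·(-1); (-5)·2 + (-2)·4 + 2·(-1)) = (29, 16, -20)
w2 = Dw1 = (6·29 + 3·16 + (-5)·(-20); 3·29 + 2·16 + (-2)·(-20); (-5)·29 + (-2)·16 + 2·(-20)) = (322, 159, -217)
Dw2 = (3494, 1718, -2362)
w2·Dw2 = 322·3494 + 159·1718 + (-217)·(-2362) = 1910784; w2·w2 = 322·322 + 159·159 + (-217)·(-217) = 176054
λ ≈ 1910784/176054 = 10.8534

λ ≈ 10.8534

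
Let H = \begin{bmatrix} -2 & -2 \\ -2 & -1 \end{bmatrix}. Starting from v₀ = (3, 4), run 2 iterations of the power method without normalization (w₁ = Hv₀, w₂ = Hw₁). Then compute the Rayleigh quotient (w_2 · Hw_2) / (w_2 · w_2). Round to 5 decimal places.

w1 = Hv₀ = (-14, -10)
w2 = Hw1 = (48, 38)
Hw2 = (-172, -134)
w2·Hw2 = 48·(-172) + 38·(-134) = -13348; w2·w2 = 48·48 + 38·38 = 3748
λ ≈ -13348/3748 = -3.56137

λ ≈ -3.56137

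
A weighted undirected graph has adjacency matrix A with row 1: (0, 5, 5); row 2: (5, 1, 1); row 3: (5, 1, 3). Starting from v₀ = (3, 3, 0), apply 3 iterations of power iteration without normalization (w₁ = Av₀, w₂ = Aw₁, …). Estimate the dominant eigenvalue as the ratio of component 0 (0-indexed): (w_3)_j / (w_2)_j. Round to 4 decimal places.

w1 = Av₀ = (0·3 + 5·3 + 5·0; 5·3 + 1·3 + 1·0; 5·3 + 1·3 + 3·0) = (15, 18, 18)
w2 = Aw1 = (0·15 + 5·18 + 5·18; 5·15 + 1·18 + 1·18; 5·15 + 1·18 + 3·18) = (180, 111, 147)
w3 = Aw2 = (1290, 1158, 1452)
Ratio at component: 1290 / 180 = 7.1667

λ ≈ 7.1667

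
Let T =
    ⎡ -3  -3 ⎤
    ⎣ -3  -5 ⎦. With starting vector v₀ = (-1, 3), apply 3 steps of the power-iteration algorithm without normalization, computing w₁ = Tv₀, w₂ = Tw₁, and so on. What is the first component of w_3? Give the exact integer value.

w1 = Tv₀ = (-6, -12)
w2 = Tw1 = (54, 78)
w3 = Tw2 = (-396, -552)
The requested component of w3 is -396.

-396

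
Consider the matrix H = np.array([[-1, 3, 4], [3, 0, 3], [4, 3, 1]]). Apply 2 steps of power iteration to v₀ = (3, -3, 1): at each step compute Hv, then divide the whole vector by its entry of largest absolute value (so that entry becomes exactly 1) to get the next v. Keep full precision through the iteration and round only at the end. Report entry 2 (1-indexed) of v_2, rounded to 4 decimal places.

-0.2000

Hv0 = (-8.00000, 12.00000, 4.00000); divide by 12.00000 → v1 = (-0.66667, 1.00000, 0.33333)
Hv1 = (5.00000, -1.00000, 0.66667); divide by 5.00000 → v2 = (1.00000, -0.20000, 0.13333)
Requested entry of v2: -12/60 = -0.2000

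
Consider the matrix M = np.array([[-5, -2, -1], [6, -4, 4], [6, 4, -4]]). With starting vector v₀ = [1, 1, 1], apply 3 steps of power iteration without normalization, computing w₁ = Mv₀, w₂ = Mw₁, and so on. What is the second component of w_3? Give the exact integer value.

132

w1 = Mv₀ = ((-5)·1 + (-2)·1 + (-1)·1; 6·1 + (-4)·1 + 4·1; 6·1 + 4·1 + (-4)·1) = (-8, 6, 6)
w2 = Mw1 = ((-5)·(-8) + (-2)·6 + (-1)·6; 6·(-8) + (-4)·6 + 4·6; 6·(-8) + 4·6 + (-4)·6) = (22, -48, -48)
w3 = Mw2 = (34, 132, 132)
The requested component of w3 is 132.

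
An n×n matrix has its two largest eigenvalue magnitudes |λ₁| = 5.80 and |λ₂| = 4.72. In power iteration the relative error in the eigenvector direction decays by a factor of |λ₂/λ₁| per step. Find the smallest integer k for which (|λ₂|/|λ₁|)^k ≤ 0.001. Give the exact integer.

|λ₂/λ₁| = 4.72/5.80 = 0.81379
Need k ≥ ln(0.001) / ln(0.81379) = -6.9078 / -0.2060 ≈ 33.525
Smallest integer k satisfying the bound: 34

34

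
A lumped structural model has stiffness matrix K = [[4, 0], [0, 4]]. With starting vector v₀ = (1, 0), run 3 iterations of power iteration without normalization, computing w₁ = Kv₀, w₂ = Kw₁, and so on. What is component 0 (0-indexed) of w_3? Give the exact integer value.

64

w1 = Kv₀ = (4·1 + 0·0; 0·1 + 4·0) = (4, 0)
w2 = Kw1 = (4·4 + 0·0; 0·4 + 4·0) = (16, 0)
w3 = Kw2 = (64, 0)
The requested component of w3 is 64.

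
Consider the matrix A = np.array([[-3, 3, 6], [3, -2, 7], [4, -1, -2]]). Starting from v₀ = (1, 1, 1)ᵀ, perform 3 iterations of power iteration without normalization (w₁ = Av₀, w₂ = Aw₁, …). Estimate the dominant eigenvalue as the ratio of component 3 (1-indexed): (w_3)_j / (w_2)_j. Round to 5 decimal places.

w1 = Av₀ = ((-3)·1 + 3·1 + 6·1; 3·1 + (-2)·1 + 7·1; 4·1 + (-1)·1 + (-2)·1) = (6, 8, 1)
w2 = Aw1 = ((-3)·6 + 3·8 + 6·1; 3·6 + (-2)·8 + 7·1; 4·6 + (-1)·8 + (-2)·1) = (12, 9, 14)
w3 = Aw2 = (75, 116, 11)
Ratio at component: 11 / 14 = 0.78571

0.78571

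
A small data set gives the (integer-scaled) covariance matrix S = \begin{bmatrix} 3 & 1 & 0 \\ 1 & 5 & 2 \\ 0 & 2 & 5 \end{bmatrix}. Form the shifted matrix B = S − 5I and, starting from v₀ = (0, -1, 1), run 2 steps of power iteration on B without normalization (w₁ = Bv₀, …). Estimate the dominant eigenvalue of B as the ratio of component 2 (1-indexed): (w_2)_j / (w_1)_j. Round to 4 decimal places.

-2.5000

B = S − 5I has rows (-2, 1, 0); (1, 0, 2); (0, 2, 0)
w1 = Bv₀ = ((-2)·0 + 1·(-1) + 0·1; 1·0 + 0·(-1) + 2·1; 0·0 + 2·(-1) + 0·1) = (-1, 2, -2)
w2 = Bw1 = ((-2)·(-1) + 1·2 + 0·(-2); 1·(-1) + 0·2 + 2·(-2); 0·(-1) + 2·2 + 0·(-2)) = (4, -5, 4)
Ratio: -5/2 = -2.5000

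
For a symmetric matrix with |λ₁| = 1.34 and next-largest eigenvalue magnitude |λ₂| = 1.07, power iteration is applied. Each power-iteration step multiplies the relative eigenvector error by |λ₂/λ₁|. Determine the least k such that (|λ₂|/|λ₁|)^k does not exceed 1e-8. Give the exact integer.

|λ₂/λ₁| = 1.07/1.34 = 0.79851
Need k ≥ ln(1e-8) / ln(0.79851) = -18.4207 / -0.2250 ≈ 81.866
Smallest integer k satisfying the bound: 82

82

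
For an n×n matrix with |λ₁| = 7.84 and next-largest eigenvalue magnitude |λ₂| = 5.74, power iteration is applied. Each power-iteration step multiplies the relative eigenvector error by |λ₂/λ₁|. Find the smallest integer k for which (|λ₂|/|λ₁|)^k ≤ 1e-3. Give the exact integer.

23

|λ₂/λ₁| = 5.74/7.84 = 0.73214
Need k ≥ ln(1e-3) / ln(0.73214) = -6.9078 / -0.3118 ≈ 22.156
Smallest integer k satisfying the bound: 23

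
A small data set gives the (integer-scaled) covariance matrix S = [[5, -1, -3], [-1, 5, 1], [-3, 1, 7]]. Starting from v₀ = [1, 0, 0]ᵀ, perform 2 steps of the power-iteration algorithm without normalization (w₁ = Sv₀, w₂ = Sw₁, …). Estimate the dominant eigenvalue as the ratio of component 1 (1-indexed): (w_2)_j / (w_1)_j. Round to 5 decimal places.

7.00000

w1 = Sv₀ = (5, -1, -3)
w2 = Sw1 = (35, -13, -37)
Ratio at component: 35 / 5 = 7.00000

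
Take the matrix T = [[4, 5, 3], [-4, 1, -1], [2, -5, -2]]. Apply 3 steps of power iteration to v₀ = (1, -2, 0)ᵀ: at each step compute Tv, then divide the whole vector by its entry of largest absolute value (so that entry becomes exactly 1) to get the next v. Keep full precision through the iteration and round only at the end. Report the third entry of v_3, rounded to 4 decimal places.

-0.6429

Tv0 = (-6.00000, -6.00000, 12.00000); divide by 12.00000 → v1 = (-0.50000, -0.50000, 1.00000)
Tv1 = (-1.50000, 0.50000, -0.50000); divide by -1.50000 → v2 = (1.00000, -0.33333, 0.33333)
Tv2 = (3.33333, -4.66667, 3.00000); divide by -4.66667 → v3 = (-0.71429, 1.00000, -0.64286)
Requested entry of v3: -54/84 = -0.6429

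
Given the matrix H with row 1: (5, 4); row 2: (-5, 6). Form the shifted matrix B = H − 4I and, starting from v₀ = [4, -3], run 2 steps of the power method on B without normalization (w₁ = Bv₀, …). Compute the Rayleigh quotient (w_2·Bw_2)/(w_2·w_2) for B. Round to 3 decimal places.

B = H − 4I has rows (1, 4); (-5, 2)
w1 = Bv₀ = (-8, -26)
w2 = Bw1 = (-112, -12)
Bw2 = (-160, 536)
w2·Bw2 = 11488; w2·w2 = 12688; μ ≈ 11488/12688 = 0.905

μ ≈ 0.905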